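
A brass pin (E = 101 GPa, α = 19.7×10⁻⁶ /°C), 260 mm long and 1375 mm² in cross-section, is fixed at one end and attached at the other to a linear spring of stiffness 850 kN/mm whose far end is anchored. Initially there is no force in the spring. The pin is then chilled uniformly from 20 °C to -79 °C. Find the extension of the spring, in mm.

Free thermal contraction: δ_free = αΔT L = 19.7×10⁻⁶ × 99 × 260 = 0.5071 mm.
With a force P in the spring, the elastic change of the pin is PL/(AE) and that of the spring is P/k; compatibility requires their sum to equal δ_free.
P [ L/(AE) + 1/k ] = δ_free → P [ 260/(1375×101×10³) + 1/(850×10³) ] = 0.5071.
P = 0.5071 / 3.049×10⁻⁶ = 166300 N.
Spring extension = P/k = 166300/(850×10³) = 0.1957 mm.

δ ≈ 0.196 mm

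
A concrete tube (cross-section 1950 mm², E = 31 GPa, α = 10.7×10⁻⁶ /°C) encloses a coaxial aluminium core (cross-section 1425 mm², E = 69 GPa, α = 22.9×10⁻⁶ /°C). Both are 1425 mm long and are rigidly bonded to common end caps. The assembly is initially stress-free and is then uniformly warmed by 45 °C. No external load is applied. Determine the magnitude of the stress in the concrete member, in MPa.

The aluminium has the larger α, so on heating it would change length more than the concrete if both were free. The rigid plates force a common final length, so the aluminium is put into compression and the concrete into tension, with equal and opposite forces P (no external load).
Equating the net (thermal + elastic) strains gives |α₁ − α₂|·ΔT = P·[1/(A₁E₁) + 1/(A₂E₂)].
|α₁ − α₂|·ΔT = 12.2×10⁻⁶ × 45 = 0.000549.
1/(A₁E₁) + 1/(A₂E₂) = 1/(1950×31×10³) + 1/(1425×69×10³) = 2.671×10⁻⁸ N⁻¹.
So P = 0.000549 / 2.671×10⁻⁸ = 20.55 kN.
σ_{concrete} = P/A₁ = 20550/1950 = 10.54 MPa, tensile.

σ ≈ 10.5 MPa (tensile)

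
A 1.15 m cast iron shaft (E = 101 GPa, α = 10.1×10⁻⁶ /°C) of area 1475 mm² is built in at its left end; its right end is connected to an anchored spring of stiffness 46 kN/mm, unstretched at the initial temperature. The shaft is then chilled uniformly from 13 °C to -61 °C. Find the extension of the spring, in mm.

δ ≈ 0.634 mm

Free thermal contraction: δ_free = αΔT L = 10.1×10⁻⁶ × 74 × 1150 = 0.8595 mm.
With a force P in the spring, the elastic change of the shaft is PL/(AE) and that of the spring is P/k; compatibility requires their sum to equal δ_free.
So P = δ_free / [L/(AE) + 1/k] = 0.8595 / [ 1150/(1475×101×10³) + 1/(46×10³) ].
P = 0.8595 / 2.946×10⁻⁵ = 29180 N.
Spring extension = P/k = 29180/(46×10³) = 0.6343 mm.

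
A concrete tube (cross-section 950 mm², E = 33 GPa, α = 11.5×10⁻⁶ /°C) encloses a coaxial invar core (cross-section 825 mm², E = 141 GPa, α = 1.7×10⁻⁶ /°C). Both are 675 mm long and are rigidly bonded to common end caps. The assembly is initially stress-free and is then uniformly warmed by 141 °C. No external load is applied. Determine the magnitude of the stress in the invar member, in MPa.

σ ≈ 41.4 MPa (tensile)

Equilibrium of a rigid end plate with no external load gives equal and opposite internal forces ±P in the two members. Since α_{concrete} > α_{invar}, heating drives the concrete into compression and the invar into tension.
Compatibility of the two members (thermal + elastic change equal): (α₁ − α₂)ΔT = P·[1/(A₁E₁) + 1/(A₂E₂)].
|α₁ − α₂|·ΔT = 9.8×10⁻⁶ × 141 = 0.001382.
1/(A₁E₁) + 1/(A₂E₂) = 1/(950×33×10³) + 1/(825×141×10³) = 4.049×10⁻⁸ N⁻¹.
So P = 0.001382 / 4.049×10⁻⁸ = 34.12 kN.
σ_{invar} = P/A₂ = 34120/825 = 41.36 MPa, tensile.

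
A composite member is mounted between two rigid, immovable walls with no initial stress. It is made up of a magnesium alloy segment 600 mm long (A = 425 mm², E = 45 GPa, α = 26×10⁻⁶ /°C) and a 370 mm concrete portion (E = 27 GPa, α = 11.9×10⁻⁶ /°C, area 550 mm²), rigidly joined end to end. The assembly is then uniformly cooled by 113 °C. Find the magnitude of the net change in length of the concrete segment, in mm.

With the walls removed the bar would change length by δ_free = Σ αᵢΔT Lᵢ = 26×10⁻⁶×113×600 + 11.9×10⁻⁶×113×370 = 2.26 mm.
The walls prevent any net length change, so an axial force P (same in every segment) develops. Compatibility: P · Σ Lᵢ/(AᵢEᵢ) = δ_free.
Σ Lᵢ/(AᵢEᵢ) = 600/(425×45×10³) + 370/(550×27×10³) = 5.629×10⁻⁵ mm/N.
So P = 2.26 / 5.629×10⁻⁵ = 40.16 kN, tensile.
For the concrete segment, free thermal change = 11.9×10⁻⁶×113×370 = 0.4975 mm and elastic change from P = 40160×370/(550×27×10³) = 1.001 mm; these oppose, so the net change is 0.503 mm (segment lengthens).

|ΔL| ≈ 0.503 mm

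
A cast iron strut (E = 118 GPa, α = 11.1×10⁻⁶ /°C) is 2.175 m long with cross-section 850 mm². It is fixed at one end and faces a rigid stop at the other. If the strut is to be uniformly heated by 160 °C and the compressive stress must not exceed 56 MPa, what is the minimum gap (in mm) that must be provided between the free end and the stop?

With no wall the strut would lengthen by αΔT L = 11.1×10⁻⁶ × 160 × 2175 = 3.863 mm.
At the allowable stress the elastic shortening the wall may impose is σL/E = 56 × 2175 / (118×10³) = 1.032 mm.
The gap must absorb the remainder: g_min = 3.863 − 1.032 = 2.831 mm.

g ≈ 2.83 mm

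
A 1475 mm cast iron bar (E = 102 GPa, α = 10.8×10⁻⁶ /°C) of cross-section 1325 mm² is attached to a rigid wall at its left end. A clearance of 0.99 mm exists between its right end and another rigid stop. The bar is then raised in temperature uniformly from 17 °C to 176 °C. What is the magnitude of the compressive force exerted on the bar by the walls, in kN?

Free thermal elongation = αΔT L = 10.8×10⁻⁶ × 159 × 1475 = 2.533 mm.
This exceeds the 0.99 mm gap, so the wall pushes back. The portion of expansion that must be recovered elastically is δ_free − gap = 2.533 − 0.99 = 1.543 mm.
That suppressed elongation corresponds to σ = E·Δ/L = 102×10³ × 1.543/1475 = 106.7 MPa.
Force on the wall = σA = 106.7 × 1325 mm² = 141.4 kN.

P ≈ 141 kN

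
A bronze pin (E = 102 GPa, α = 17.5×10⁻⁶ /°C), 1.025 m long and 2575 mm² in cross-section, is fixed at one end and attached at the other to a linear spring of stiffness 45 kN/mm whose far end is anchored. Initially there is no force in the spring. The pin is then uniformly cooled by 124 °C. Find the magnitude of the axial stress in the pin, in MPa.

The unrestrained thermal change is αΔT L = 17.5×10⁻⁶ × 124 × 1025 = 2.224 mm.
Let P be the tensile force in the spring. The pin extends elastically by PL/(AE) and the spring stretches by P/k; together these equal δ_free.
So P = δ_free / [L/(AE) + 1/k] = 2.224 / [ 1025/(2575×102×10³) + 1/(45×10³) ].
P = 2.224 / 2.612×10⁻⁵ = 85140 N.
σ = P/A = 85140/2575 = 33.06 MPa.

σ ≈ 33.1 MPa (tensile)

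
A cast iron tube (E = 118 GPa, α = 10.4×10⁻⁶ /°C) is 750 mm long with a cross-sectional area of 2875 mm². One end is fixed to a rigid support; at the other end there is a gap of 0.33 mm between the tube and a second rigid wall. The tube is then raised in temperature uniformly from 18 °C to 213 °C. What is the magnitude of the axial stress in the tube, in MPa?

Unrestrained expansion: δ_free = αΔT L = 10.4×10⁻⁶ × 195 × 750 = 1.521 mm.
This exceeds the 0.33 mm gap, so the wall pushes back. The portion of expansion that must be recovered elastically is δ_free − gap = 1.521 − 0.33 = 1.191 mm.
That suppressed elongation corresponds to σ = E·Δ/L = 118×10³ × 1.191/750 = 187.4 MPa.

σ ≈ 187 MPa (compressive)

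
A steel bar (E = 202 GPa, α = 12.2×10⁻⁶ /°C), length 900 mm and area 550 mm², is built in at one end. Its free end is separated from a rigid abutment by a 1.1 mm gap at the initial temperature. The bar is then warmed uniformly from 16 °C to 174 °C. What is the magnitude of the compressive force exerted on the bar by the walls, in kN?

Unrestrained expansion: δ_free = αΔT L = 12.2×10⁻⁶ × 158 × 900 = 1.735 mm.
This exceeds the 1.1 mm gap, so the wall pushes back. The portion of expansion that must be recovered elastically is δ_free − gap = 1.735 − 1.1 = 0.6348 mm.
So σ = E(δ_free − g)/L = 202×10³ × 0.6348/900 = 142.5 MPa.
P = σA = 142.5 × 550 = 78.37 kN.

P ≈ 78.4 kN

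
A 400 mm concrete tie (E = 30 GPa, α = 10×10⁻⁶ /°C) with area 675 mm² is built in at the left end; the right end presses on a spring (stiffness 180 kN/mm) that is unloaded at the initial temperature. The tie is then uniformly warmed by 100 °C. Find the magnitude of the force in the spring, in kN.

P ≈ 15.8 kN

If the spring were absent the tie would lengthen by αΔT L = 10×10⁻⁶ × 100 × 400 = 0.4 mm.
With a force P in the spring, the elastic change of the tie is PL/(AE) and that of the spring is P/k; compatibility requires their sum to equal δ_free.
P [ L/(AE) + 1/k ] = δ_free → P [ 400/(675×30×10³) + 1/(180×10³) ] = 0.4.
P = 0.4 / 2.531×10⁻⁵ = 15800 N.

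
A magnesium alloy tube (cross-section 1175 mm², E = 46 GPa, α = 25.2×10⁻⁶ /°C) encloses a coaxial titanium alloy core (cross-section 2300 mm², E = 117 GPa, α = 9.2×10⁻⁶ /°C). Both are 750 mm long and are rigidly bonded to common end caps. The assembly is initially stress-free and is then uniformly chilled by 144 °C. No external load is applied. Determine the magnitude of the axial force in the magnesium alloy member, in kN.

P ≈ 104 kN (tensile in the magnesium alloy)

Equilibrium of a rigid end plate with no external load gives equal and opposite internal forces ±P in the two members. Since α_{magnesium alloy} > α_{titanium alloy}, cooling drives the magnesium alloy into tension and the titanium alloy into compression.
Equating the net (thermal + elastic) strains gives |α₁ − α₂|·ΔT = P·[1/(A₁E₁) + 1/(A₂E₂)].
|α₁ − α₂|·ΔT = 16×10⁻⁶ × 144 = 0.002304.
1/(A₁E₁) + 1/(A₂E₂) = 1/(1175×46×10³) + 1/(2300×117×10³) = 2.222×10⁻⁸ N⁻¹.
So P = 0.002304 / 2.222×10⁻⁸ = 103.7 kN.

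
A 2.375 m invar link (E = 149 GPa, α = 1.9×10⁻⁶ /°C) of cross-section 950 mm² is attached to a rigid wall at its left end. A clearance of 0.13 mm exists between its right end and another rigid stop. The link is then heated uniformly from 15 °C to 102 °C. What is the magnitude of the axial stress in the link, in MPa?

σ ≈ 16.5 MPa (compressive)

If the wall were absent the link would grow by αΔT L = 1.9×10⁻⁶ × 87 × 2375 = 0.3926 mm.
The gap closes (δ_free > 0.13 mm) and the wall then resists a further 0.3926 − 0.13 = 0.2626 mm of expansion.
Compatibility: PL/(AE) = 0.2626 mm, so σ = P/A = E × (0.2626/2375) = 16.47 MPa.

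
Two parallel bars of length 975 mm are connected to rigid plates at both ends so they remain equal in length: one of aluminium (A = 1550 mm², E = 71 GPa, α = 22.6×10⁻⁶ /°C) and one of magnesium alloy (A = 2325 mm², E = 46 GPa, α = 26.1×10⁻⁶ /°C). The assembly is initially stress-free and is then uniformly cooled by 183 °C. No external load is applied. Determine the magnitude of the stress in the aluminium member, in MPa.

σ ≈ 22.4 MPa (compressive)

Both members must finish at the same length. With the larger α, the magnesium alloy tends to over-contract; the plates restrain it, putting the magnesium alloy in tension and the aluminium in compression. With no external load the two internal forces are equal and opposite, magnitude P.
Equating the net (thermal + elastic) strains gives |α₁ − α₂|·ΔT = P·[1/(A₁E₁) + 1/(A₂E₂)].
|α₁ − α₂|·ΔT = 3.5×10⁻⁶ × 183 = 0.0006405.
1/(A₁E₁) + 1/(A₂E₂) = 1/(1550×71×10³) + 1/(2325×46×10³) = 1.844×10⁻⁸ N⁻¹.
P = 0.0006405 / 1.844×10⁻⁸ = 34740 N = 34.74 kN.
σ_{aluminium} = P/A₁ = 34740/1550 = 22.41 MPa, compressive.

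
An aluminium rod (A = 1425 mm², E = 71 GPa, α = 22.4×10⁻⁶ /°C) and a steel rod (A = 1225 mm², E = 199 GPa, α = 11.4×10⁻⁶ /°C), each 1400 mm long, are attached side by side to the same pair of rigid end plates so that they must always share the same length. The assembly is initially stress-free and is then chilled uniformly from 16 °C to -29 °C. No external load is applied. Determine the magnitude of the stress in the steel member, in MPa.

Both members must finish at the same length. With the larger α, the aluminium tends to over-contract; the plates restrain it, putting the aluminium in tension and the steel in compression. With no external load the two internal forces are equal and opposite, magnitude P.
Setting the final lengths equal and cancelling L: (α₁ − α₂)ΔT = P/(A₁E₁) + P/(A₂E₂).
|α₁ − α₂|·ΔT = 11×10⁻⁶ × 45 = 0.000495.
1/(A₁E₁) + 1/(A₂E₂) = 1/(1425×71×10³) + 1/(1225×199×10³) = 1.399×10⁻⁸ N⁻¹.
So P = 0.000495 / 1.399×10⁻⁸ = 35.39 kN.
σ_{steel} = P/A₂ = 35390/1225 = 28.89 MPa, compressive.

σ ≈ 28.9 MPa (compressive)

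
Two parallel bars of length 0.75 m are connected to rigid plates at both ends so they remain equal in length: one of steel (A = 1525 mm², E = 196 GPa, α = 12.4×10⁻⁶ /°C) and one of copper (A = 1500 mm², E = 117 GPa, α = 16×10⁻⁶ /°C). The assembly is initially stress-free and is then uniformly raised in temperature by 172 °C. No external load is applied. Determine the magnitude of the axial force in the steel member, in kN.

P ≈ 68.5 kN (tensile in the steel)

The copper has the larger α, so on heating it would change length more than the steel if both were free. The rigid plates force a common final length, so the copper is put into compression and the steel into tension, with equal and opposite forces P (no external load).
Compatibility of the two members (thermal + elastic change equal): (α₁ − α₂)ΔT = P·[1/(A₁E₁) + 1/(A₂E₂)].
|α₁ − α₂|·ΔT = 3.6×10⁻⁶ × 172 = 0.0006192.
1/(A₁E₁) + 1/(A₂E₂) = 1/(1525×196×10³) + 1/(1500×117×10³) = 9.044×10⁻⁹ N⁻¹.
P = 0.0006192 / 9.044×10⁻⁹ = 68470 N = 68.47 kN.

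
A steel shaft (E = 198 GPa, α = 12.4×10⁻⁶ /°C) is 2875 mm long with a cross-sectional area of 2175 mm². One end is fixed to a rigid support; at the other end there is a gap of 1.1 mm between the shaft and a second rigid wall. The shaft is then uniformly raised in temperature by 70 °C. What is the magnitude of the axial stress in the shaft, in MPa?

If the wall were absent the shaft would grow by αΔT L = 12.4×10⁻⁶ × 70 × 2875 = 2.495 mm.
The gap closes (δ_free > 1.1 mm) and the wall then resists a further 2.495 − 1.1 = 1.395 mm of expansion.
That suppressed elongation corresponds to σ = E·Δ/L = 198×10³ × 1.395/2875 = 96.11 MPa.

σ ≈ 96.1 MPa (compressive)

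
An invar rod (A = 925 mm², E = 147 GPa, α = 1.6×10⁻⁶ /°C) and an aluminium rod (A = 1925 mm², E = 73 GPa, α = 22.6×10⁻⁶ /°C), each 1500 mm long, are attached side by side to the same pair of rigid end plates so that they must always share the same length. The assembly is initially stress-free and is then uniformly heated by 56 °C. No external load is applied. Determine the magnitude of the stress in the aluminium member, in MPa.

Equilibrium of a rigid end plate with no external load gives equal and opposite internal forces ±P in the two members. Since α_{aluminium} > α_{invar}, heating drives the aluminium into compression and the invar into tension.
Equating the net (thermal + elastic) strains gives |α₁ − α₂|·ΔT = P·[1/(A₁E₁) + 1/(A₂E₂)].
|α₁ − α₂|·ΔT = 21×10⁻⁶ × 56 = 0.001176.
1/(A₁E₁) + 1/(A₂E₂) = 1/(925×147×10³) + 1/(1925×73×10³) = 1.447×10⁻⁸ N⁻¹.
So P = 0.001176 / 1.447×10⁻⁸ = 81.27 kN.
σ_{aluminium} = P/A₂ = 81270/1925 = 42.22 MPa, compressive.

σ ≈ 42.2 MPa (compressive)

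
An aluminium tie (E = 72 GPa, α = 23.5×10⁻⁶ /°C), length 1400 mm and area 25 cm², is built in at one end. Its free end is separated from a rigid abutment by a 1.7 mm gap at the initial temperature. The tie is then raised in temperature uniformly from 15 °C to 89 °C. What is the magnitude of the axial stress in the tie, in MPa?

Free thermal elongation = αΔT L = 23.5×10⁻⁶ × 74 × 1400 = 2.435 mm.
After closing the 1.7 mm clearance, 2.435 − 1.7 = 0.7346 mm of expansion remains to be suppressed by the wall.
So σ = E(δ_free − g)/L = 72×10³ × 0.7346/1400 = 37.78 MPa.

σ ≈ 37.8 MPa (compressive)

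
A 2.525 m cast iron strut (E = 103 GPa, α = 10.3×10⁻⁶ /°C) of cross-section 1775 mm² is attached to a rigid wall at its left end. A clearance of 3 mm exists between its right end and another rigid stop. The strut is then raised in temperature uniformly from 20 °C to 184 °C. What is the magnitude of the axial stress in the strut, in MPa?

σ ≈ 51.6 MPa (compressive)

If the wall were absent the strut would grow by αΔT L = 10.3×10⁻⁶ × 164 × 2525 = 4.265 mm.
This exceeds the 3 mm gap, so the wall pushes back. The portion of expansion that must be recovered elastically is δ_free − gap = 4.265 − 3 = 1.265 mm.
So σ = E(δ_free − g)/L = 103×10³ × 1.265/2525 = 51.61 MPa.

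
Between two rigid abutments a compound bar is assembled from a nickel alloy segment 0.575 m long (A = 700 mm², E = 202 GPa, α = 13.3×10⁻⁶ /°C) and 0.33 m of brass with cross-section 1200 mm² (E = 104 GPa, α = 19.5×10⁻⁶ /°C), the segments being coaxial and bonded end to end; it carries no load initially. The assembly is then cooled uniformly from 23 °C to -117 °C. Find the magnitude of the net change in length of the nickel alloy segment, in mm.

|ΔL| ≈ 0.124 mm

If the supports were absent, the total length change would be Σ αᵢΔT Lᵢ = 13.3×10⁻⁶×140×575 + 19.5×10⁻⁶×140×330 = 1.972 mm.
Since the ends are fixed, an axial force P builds up, equal in every segment, with P · Σ Lᵢ/(AᵢEᵢ) = δ_free.
The series flexibility is Σ Lᵢ/(AᵢEᵢ) = 575/(700×202×10³) + 330/(1200×104×10³) = 6.711×10⁻⁶ mm/N.
So P = 1.972 / 6.711×10⁻⁶ = 293.8 kN, tensile.
For the nickel alloy segment, free thermal change = 13.3×10⁻⁶×140×575 = 1.071 mm and elastic change from P = 293800×575/(700×202×10³) = 1.195 mm; these oppose, so the net change is 0.124 mm (segment lengthens).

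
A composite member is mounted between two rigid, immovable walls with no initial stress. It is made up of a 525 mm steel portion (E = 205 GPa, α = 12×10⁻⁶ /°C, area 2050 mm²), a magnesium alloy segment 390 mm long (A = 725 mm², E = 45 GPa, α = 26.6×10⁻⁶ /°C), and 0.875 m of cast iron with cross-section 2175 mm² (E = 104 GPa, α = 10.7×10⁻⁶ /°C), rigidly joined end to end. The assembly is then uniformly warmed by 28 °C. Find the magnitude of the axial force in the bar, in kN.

Free thermal expansion of the whole bar: Σ αᵢΔT Lᵢ = 12×10⁻⁶×28×525 + 26.6×10⁻⁶×28×390 + 10.7×10⁻⁶×28×875 = 0.729 mm.
Since the ends are fixed, an axial force P builds up, equal in every segment, with P · Σ Lᵢ/(AᵢEᵢ) = δ_free.
The series flexibility is Σ Lᵢ/(AᵢEᵢ) = 525/(2050×205×10³) + 390/(725×45×10³) + 875/(2175×104×10³) = 1.707×10⁻⁵ mm/N.
Hence P = δ_free / Σ(L/AE) = 0.729/1.707×10⁻⁵ = 42.7 kN (compressive).

P ≈ 42.7 kN (compressive)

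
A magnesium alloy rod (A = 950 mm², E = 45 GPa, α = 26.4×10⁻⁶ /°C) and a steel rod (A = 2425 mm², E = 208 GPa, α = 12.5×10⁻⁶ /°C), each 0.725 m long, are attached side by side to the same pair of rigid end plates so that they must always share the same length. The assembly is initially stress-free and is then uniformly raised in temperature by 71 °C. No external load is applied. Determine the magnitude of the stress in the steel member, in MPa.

σ ≈ 16 MPa (tensile)

Both members must finish at the same length. With the larger α, the magnesium alloy tends to over-expand; the plates restrain it, putting the magnesium alloy in compression and the steel in tension. With no external load the two internal forces are equal and opposite, magnitude P.
Setting the final lengths equal and cancelling L: (α₁ − α₂)ΔT = P/(A₁E₁) + P/(A₂E₂).
|α₁ − α₂|·ΔT = 13.9×10⁻⁶ × 71 = 0.0009869.
1/(A₁E₁) + 1/(A₂E₂) = 1/(950×45×10³) + 1/(2425×208×10³) = 2.537×10⁻⁸ N⁻¹.
P = 0.0009869 / 2.537×10⁻⁸ = 38890 N = 38.89 kN.
σ_{steel} = P/A₂ = 38890/2425 = 16.04 MPa, tensile.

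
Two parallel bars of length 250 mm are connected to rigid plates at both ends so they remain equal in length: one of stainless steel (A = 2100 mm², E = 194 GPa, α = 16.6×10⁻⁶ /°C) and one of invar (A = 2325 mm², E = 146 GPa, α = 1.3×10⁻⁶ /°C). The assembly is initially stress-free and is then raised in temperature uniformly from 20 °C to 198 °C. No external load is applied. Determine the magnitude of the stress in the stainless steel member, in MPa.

σ ≈ 240 MPa (compressive)

Equilibrium of a rigid end plate with no external load gives equal and opposite internal forces ±P in the two members. Since α_{stainless steel} > α_{invar}, heating drives the stainless steel into compression and the invar into tension.
Setting the final lengths equal and cancelling L: (α₁ − α₂)ΔT = P/(A₁E₁) + P/(A₂E₂).
|α₁ − α₂|·ΔT = 15.3×10⁻⁶ × 178 = 0.002723.
1/(A₁E₁) + 1/(A₂E₂) = 1/(2100×194×10³) + 1/(2325×146×10³) = 5.401×10⁻⁹ N⁻¹.
So P = 0.002723 / 5.401×10⁻⁹ = 504.3 kN.
σ_{stainless steel} = P/A₁ = 504300/2100 = 240.1 MPa, compressive.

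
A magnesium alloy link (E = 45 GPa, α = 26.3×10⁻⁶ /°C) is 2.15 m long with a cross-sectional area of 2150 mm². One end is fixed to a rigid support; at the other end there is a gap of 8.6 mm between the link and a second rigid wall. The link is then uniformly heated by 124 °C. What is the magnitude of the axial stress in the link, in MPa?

σ ≈ 0 MPa

Unrestrained expansion: δ_free = αΔT L = 26.3×10⁻⁶ × 124 × 2150 = 7.012 mm.
This is smaller than the 8.6 mm clearance, so the link expands freely without reaching the stop — the stress is zero.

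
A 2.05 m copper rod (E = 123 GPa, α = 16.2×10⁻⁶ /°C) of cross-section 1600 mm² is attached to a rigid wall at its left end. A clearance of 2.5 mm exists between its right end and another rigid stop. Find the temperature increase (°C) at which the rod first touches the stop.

ΔT ≈ 75.3 °C

Contact occurs when the free expansion equals the gap: αΔT L = 2.5 mm.
ΔT = 2.5 / (16.2×10⁻⁶ × 2050) = 75.28 °C.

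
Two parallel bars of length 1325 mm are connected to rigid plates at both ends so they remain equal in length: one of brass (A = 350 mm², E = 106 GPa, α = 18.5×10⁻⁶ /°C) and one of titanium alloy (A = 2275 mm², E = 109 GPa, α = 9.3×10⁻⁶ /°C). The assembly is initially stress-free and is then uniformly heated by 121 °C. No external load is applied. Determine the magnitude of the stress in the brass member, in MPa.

Equilibrium of a rigid end plate with no external load gives equal and opposite internal forces ±P in the two members. Since α_{brass} > α_{titanium alloy}, heating drives the brass into compression and the titanium alloy into tension.
Compatibility of the two members (thermal + elastic change equal): (α₁ − α₂)ΔT = P·[1/(A₁E₁) + 1/(A₂E₂)].
|α₁ − α₂|·ΔT = 9.2×10⁻⁶ × 121 = 0.001113.
1/(A₁E₁) + 1/(A₂E₂) = 1/(350×106×10³) + 1/(2275×109×10³) = 3.099×10⁻⁸ N⁻¹.
So P = 0.001113 / 3.099×10⁻⁸ = 35.92 kN.
σ_{brass} = P/A₁ = 35920/350 = 102.6 MPa, compressive.

σ ≈ 103 MPa (compressive)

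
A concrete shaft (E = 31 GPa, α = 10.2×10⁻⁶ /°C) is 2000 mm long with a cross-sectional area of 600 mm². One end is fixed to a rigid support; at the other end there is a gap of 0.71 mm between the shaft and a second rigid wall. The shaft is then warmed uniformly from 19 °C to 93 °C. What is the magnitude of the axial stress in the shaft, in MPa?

Unrestrained expansion: δ_free = αΔT L = 10.2×10⁻⁶ × 74 × 2000 = 1.51 mm.
This exceeds the 0.71 mm gap, so the wall pushes back. The portion of expansion that must be recovered elastically is δ_free − gap = 1.51 − 0.71 = 0.7996 mm.
Compatibility: PL/(AE) = 0.7996 mm, so σ = P/A = E × (0.7996/2000) = 12.39 MPa.

σ ≈ 12.4 MPa (compressive)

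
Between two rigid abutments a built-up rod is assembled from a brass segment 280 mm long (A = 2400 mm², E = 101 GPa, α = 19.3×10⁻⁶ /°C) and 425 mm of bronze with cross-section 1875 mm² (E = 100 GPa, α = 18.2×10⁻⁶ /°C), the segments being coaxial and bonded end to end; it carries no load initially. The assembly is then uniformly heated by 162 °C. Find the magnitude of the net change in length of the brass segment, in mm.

|ΔL| ≈ 0.157 mm

With the walls removed the bar would change length by δ_free = Σ αᵢΔT Lᵢ = 19.3×10⁻⁶×162×280 + 18.2×10⁻⁶×162×425 = 2.129 mm.
The rigid supports impose zero overall length change; the single axial force P common to all segments must satisfy P Σ Lᵢ/(AᵢEᵢ) = δ_free.
Σ Lᵢ/(AᵢEᵢ) = 280/(2400×101×10³) + 425/(1875×100×10³) = 3.422×10⁻⁶ mm/N.
Hence P = δ_free / Σ(L/AE) = 2.129/3.422×10⁻⁶ = 622 kN (compressive).
For the brass segment, free thermal change = 19.3×10⁻⁶×162×280 = 0.8754 mm and elastic change from P = 622000×280/(2400×101×10³) = 0.7185 mm; these oppose, so the net change is 0.157 mm (segment lengthens).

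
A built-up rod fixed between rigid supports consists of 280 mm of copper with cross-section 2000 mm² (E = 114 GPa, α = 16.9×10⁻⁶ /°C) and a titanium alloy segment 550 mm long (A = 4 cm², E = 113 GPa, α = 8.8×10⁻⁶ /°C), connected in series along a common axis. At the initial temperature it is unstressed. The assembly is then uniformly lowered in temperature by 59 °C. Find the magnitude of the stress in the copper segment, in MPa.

σ ≈ 21.1 MPa (tensile)

With the walls removed the bar would change length by δ_free = Σ αᵢΔT Lᵢ = 16.9×10⁻⁶×59×280 + 8.8×10⁻⁶×59×550 = 0.5647 mm.
The rigid supports impose zero overall length change; the single axial force P common to all segments must satisfy P Σ Lᵢ/(AᵢEᵢ) = δ_free.
Σ Lᵢ/(AᵢEᵢ) = 280/(2000×114×10³) + 550/(400×113×10³) = 1.34×10⁻⁵ mm/N.
So P = 0.5647 / 1.34×10⁻⁵ = 42.16 kN, tensile.
σ_{copper} = P / A = 42160 / 2000 = 21.08 MPa.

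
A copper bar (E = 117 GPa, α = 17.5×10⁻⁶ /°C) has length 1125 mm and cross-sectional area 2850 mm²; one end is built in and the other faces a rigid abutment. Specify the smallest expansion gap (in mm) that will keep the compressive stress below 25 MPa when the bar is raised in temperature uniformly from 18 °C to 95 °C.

g ≈ 1.28 mm

With no wall the bar would lengthen by αΔT L = 17.5×10⁻⁶ × 77 × 1125 = 1.516 mm.
At the allowable stress the elastic shortening the wall may impose is σL/E = 25 × 1125 / (117×10³) = 0.2404 mm.
So the gap has to take up the difference, g_min = δ_free − σL/E = 1.516 − 0.2404 = 1.276 mm.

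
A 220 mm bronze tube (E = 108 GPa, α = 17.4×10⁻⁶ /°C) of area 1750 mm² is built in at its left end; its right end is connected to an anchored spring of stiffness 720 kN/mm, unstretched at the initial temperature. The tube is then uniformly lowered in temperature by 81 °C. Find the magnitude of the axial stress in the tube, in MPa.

σ ≈ 69.4 MPa (tensile)

If the spring were absent the tube would shorten by αΔT L = 17.4×10⁻⁶ × 81 × 220 = 0.3101 mm.
Let P be the tensile force in the spring. The tube extends elastically by PL/(AE) and the spring stretches by P/k; together these equal δ_free.
P [ L/(AE) + 1/k ] = δ_free → P [ 220/(1750×108×10³) + 1/(720×10³) ] = 0.3101.
P = 0.3101 / 2.553×10⁻⁶ = 121500 N.
σ = P/A = 121500/1750 = 69.4 MPa.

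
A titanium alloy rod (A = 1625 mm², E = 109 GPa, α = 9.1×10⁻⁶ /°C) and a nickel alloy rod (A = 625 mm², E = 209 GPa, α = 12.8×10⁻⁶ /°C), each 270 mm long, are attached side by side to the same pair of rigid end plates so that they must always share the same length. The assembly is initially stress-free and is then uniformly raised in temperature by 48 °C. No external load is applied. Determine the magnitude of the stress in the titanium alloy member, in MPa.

σ ≈ 8.22 MPa (tensile)

Both members must finish at the same length. With the larger α, the nickel alloy tends to over-expand; the plates restrain it, putting the nickel alloy in compression and the titanium alloy in tension. With no external load the two internal forces are equal and opposite, magnitude P.
Setting the final lengths equal and cancelling L: (α₁ − α₂)ΔT = P/(A₁E₁) + P/(A₂E₂).
|α₁ − α₂|·ΔT = 3.7×10⁻⁶ × 48 = 0.0001776.
1/(A₁E₁) + 1/(A₂E₂) = 1/(1625×109×10³) + 1/(625×209×10³) = 1.33×10⁻⁸ N⁻¹.
So P = 0.0001776 / 1.33×10⁻⁸ = 13.35 kN.
σ_{titanium alloy} = P/A₁ = 13350/1625 = 8.217 MPa, tensile.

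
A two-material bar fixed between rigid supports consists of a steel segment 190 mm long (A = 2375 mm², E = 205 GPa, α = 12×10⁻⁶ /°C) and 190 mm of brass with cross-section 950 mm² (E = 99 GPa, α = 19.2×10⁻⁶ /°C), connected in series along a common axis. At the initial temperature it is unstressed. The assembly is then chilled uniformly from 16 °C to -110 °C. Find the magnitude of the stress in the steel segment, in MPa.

σ ≈ 130 MPa (tensile)

Free thermal contraction of the whole bar: Σ αᵢΔT Lᵢ = 12×10⁻⁶×126×190 + 19.2×10⁻⁶×126×190 = 0.7469 mm.
The rigid supports impose zero overall length change; the single axial force P common to all segments must satisfy P Σ Lᵢ/(AᵢEᵢ) = δ_free.
The series flexibility is Σ Lᵢ/(AᵢEᵢ) = 190/(2375×205×10³) + 190/(950×99×10³) = 2.41×10⁻⁶ mm/N.
P = 0.7469 / 2.41×10⁻⁶ = 309900 N = 309.9 kN, tensile.
σ_{steel} = P / A = 309900 / 2375 = 130.5 MPa.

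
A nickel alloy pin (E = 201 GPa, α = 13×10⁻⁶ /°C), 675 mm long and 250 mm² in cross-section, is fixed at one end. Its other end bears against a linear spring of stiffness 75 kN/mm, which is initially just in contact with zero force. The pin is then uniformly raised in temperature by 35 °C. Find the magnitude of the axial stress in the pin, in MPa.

The unrestrained thermal change is αΔT L = 13×10⁻⁶ × 35 × 675 = 0.3071 mm.
Let P be the compressive force at the spring. The pin shortens elastically by PL/(AE) and the spring compresses by P/k; together these equal δ_free.
P [ L/(AE) + 1/k ] = δ_free → P [ 675/(250×201×10³) + 1/(75×10³) ] = 0.3071.
P = 0.3071 / 2.677×10⁻⁵ = 11470 N.
σ = P/A = 11470/250 = 45.9 MPa.

σ ≈ 45.9 MPa (compressive)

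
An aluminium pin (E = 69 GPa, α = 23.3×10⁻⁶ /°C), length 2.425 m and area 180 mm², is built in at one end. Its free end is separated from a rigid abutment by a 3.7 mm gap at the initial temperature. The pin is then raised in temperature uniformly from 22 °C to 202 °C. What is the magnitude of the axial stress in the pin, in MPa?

σ ≈ 184 MPa (compressive)

If the wall were absent the pin would grow by αΔT L = 23.3×10⁻⁶ × 180 × 2425 = 10.17 mm.
The gap closes (δ_free > 3.7 mm) and the wall then resists a further 10.17 − 3.7 = 6.47 mm of expansion.
So σ = E(δ_free − g)/L = 69×10³ × 6.47/2425 = 184.1 MPa.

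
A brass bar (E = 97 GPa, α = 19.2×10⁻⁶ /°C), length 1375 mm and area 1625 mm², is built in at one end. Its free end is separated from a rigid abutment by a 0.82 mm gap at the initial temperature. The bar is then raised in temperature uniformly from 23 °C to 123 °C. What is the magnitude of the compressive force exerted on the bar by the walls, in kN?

P ≈ 209 kN

Free thermal elongation = αΔT L = 19.2×10⁻⁶ × 100 × 1375 = 2.64 mm.
After closing the 0.82 mm clearance, 2.64 − 0.82 = 1.82 mm of expansion remains to be suppressed by the wall.
Compatibility: PL/(AE) = 1.82 mm, so σ = P/A = E × (1.82/1375) = 128.4 MPa.
P = σA = 128.4 × 1625 = 208.6 kN.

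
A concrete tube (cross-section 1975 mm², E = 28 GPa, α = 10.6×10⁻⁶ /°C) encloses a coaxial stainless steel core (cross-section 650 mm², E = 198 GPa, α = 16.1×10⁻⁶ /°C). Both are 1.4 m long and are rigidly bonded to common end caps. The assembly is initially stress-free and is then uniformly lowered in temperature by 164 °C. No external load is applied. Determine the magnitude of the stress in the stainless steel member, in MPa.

σ ≈ 53.7 MPa (tensile)

Equilibrium of a rigid end plate with no external load gives equal and opposite internal forces ±P in the two members. Since α_{stainless steel} > α_{concrete}, cooling drives the stainless steel into tension and the concrete into compression.
Equating the net (thermal + elastic) strains gives |α₁ − α₂|·ΔT = P·[1/(A₁E₁) + 1/(A₂E₂)].
|α₁ − α₂|·ΔT = 5.5×10⁻⁶ × 164 = 0.000902.
1/(A₁E₁) + 1/(A₂E₂) = 1/(1975×28×10³) + 1/(650×198×10³) = 2.585×10⁻⁸ N⁻¹.
P = 0.000902 / 2.585×10⁻⁸ = 34890 N = 34.89 kN.
σ_{stainless steel} = P/A₂ = 34890/650 = 53.68 MPa, tensile.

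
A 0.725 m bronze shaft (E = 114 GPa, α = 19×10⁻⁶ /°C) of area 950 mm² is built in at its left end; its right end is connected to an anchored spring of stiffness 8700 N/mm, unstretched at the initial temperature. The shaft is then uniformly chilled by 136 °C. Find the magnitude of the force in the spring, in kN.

The unrestrained thermal change is αΔT L = 19×10⁻⁶ × 136 × 725 = 1.873 mm.
With a force P in the spring, the elastic change of the shaft is PL/(AE) and that of the spring is P/k; compatibility requires their sum to equal δ_free.
P [ L/(AE) + 1/k ] = δ_free → P [ 725/(950×114×10³) + 1/(8700) ] = 1.873.
P = 1.873 / 0.0001216 = 15400 N.

P ≈ 15.4 kN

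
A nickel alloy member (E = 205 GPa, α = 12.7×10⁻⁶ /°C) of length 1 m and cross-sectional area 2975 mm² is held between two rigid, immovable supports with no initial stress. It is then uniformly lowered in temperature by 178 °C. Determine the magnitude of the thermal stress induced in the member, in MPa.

With length fixed, the mechanical strain must cancel the thermal strain αΔT = 12.7×10⁻⁶ × 178 = 2260.6×10⁻⁶.
Hence σ = E·αΔT = 205×10³ × 2260.6×10⁻⁶ = 463.4 MPa, tensile.

σ ≈ 463 MPa (tensile)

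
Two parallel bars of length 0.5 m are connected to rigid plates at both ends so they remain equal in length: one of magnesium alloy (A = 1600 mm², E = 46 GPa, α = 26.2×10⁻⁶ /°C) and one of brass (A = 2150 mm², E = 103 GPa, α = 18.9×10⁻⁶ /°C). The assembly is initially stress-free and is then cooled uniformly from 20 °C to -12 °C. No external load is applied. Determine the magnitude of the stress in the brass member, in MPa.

σ ≈ 6 MPa (compressive)

Equilibrium of a rigid end plate with no external load gives equal and opposite internal forces ±P in the two members. Since α_{magnesium alloy} > α_{brass}, cooling drives the magnesium alloy into tension and the brass into compression.
Setting the final lengths equal and cancelling L: (α₁ − α₂)ΔT = P/(A₁E₁) + P/(A₂E₂).
|α₁ − α₂|·ΔT = 7.3×10⁻⁶ × 32 = 0.0002336.
1/(A₁E₁) + 1/(A₂E₂) = 1/(1600×46×10³) + 1/(2150×103×10³) = 1.81×10⁻⁸ N⁻¹.
P = 0.0002336 / 1.81×10⁻⁸ = 12900 N = 12.9 kN.
σ_{brass} = P/A₂ = 12900/2150 = 6.002 MPa, compressive.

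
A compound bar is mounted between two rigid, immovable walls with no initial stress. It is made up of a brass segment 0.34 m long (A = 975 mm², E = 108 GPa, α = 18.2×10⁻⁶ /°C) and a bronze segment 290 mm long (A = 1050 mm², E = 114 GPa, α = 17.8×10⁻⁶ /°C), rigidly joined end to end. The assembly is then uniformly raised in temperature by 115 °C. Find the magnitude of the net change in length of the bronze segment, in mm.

With the walls removed the bar would change length by δ_free = Σ αᵢΔT Lᵢ = 18.2×10⁻⁶×115×340 + 17.8×10⁻⁶×115×290 = 1.305 mm.
The rigid supports impose zero overall length change; the single axial force P common to all segments must satisfy P Σ Lᵢ/(AᵢEᵢ) = δ_free.
The series flexibility is Σ Lᵢ/(AᵢEᵢ) = 340/(975×108×10³) + 290/(1050×114×10³) = 5.652×10⁻⁶ mm/N.
So P = 1.305 / 5.652×10⁻⁶ = 231 kN, compressive.
For the bronze segment, free thermal change = 17.8×10⁻⁶×115×290 = 0.5936 mm and elastic change from P = 231000×290/(1050×114×10³) = 0.5595 mm; these oppose, so the net change is 0.0341 mm (segment lengthens).

|ΔL| ≈ 0.0341 mm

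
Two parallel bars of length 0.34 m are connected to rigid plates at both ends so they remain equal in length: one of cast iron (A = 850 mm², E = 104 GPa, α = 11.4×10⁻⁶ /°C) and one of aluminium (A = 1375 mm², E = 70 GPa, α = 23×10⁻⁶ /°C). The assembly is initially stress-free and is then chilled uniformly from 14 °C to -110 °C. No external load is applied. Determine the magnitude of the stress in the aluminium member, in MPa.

σ ≈ 48.2 MPa (tensile)

The aluminium has the larger α, so on cooling it would change length more than the cast iron if both were free. The rigid plates force a common final length, so the aluminium is put into tension and the cast iron into compression, with equal and opposite forces P (no external load).
Compatibility of the two members (thermal + elastic change equal): (α₁ − α₂)ΔT = P·[1/(A₁E₁) + 1/(A₂E₂)].
|α₁ − α₂|·ΔT = 11.6×10⁻⁶ × 124 = 0.001438.
1/(A₁E₁) + 1/(A₂E₂) = 1/(850×104×10³) + 1/(1375×70×10³) = 2.17×10⁻⁸ N⁻¹.
P = 0.001438 / 2.17×10⁻⁸ = 66280 N = 66.28 kN.
σ_{aluminium} = P/A₂ = 66280/1375 = 48.2 MPa, tensile.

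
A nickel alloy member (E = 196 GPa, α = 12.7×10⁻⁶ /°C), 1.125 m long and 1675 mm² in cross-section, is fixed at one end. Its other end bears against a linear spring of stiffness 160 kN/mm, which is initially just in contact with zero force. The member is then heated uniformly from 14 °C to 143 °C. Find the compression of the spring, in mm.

δ ≈ 1.19 mm

The unrestrained thermal change is αΔT L = 12.7×10⁻⁶ × 129 × 1125 = 1.843 mm.
Let P be the compressive force at the spring. The member shortens elastically by PL/(AE) and the spring compresses by P/k; together these equal δ_free.
P [ L/(AE) + 1/k ] = δ_free → P [ 1125/(1675×196×10³) + 1/(160×10³) ] = 1.843.
P = 1.843 / 9.677×10⁻⁶ = 190500 N.
Spring compression = P/k = 190500/(160×10³) = 1.19 mm.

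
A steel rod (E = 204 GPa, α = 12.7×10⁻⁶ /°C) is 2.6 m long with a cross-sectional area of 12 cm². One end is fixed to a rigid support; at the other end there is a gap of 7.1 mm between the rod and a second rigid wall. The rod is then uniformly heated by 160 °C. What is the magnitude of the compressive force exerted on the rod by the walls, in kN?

P ≈ 0 kN

If the wall were absent the rod would grow by αΔT L = 12.7×10⁻⁶ × 160 × 2600 = 5.283 mm.
This is smaller than the 7.1 mm clearance, so the rod expands freely without reaching the stop — the stress is zero.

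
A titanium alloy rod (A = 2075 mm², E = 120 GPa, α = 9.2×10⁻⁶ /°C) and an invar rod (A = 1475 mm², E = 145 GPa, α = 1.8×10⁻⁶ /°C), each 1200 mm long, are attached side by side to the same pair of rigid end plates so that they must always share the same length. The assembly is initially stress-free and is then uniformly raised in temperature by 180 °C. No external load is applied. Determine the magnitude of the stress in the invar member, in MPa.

σ ≈ 104 MPa (tensile)

Both members must finish at the same length. With the larger α, the titanium alloy tends to over-expand; the plates restrain it, putting the titanium alloy in compression and the invar in tension. With no external load the two internal forces are equal and opposite, magnitude P.
Equating the net (thermal + elastic) strains gives |α₁ − α₂|·ΔT = P·[1/(A₁E₁) + 1/(A₂E₂)].
|α₁ − α₂|·ΔT = 7.4×10⁻⁶ × 180 = 0.001332.
1/(A₁E₁) + 1/(A₂E₂) = 1/(2075×120×10³) + 1/(1475×145×10³) = 8.692×10⁻⁹ N⁻¹.
P = 0.001332 / 8.692×10⁻⁹ = 153200 N = 153.2 kN.
σ_{invar} = P/A₂ = 153200/1475 = 103.9 MPa, tensile.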